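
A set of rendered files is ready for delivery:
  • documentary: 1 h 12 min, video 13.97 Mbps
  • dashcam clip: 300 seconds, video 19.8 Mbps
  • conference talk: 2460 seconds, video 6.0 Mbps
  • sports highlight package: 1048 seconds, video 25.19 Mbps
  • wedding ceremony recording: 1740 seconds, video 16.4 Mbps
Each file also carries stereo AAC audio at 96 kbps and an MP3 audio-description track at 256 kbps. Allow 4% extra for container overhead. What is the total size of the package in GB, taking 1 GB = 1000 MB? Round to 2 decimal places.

Audio total: 96 + 256 = 352 kbps = 0.352 Mbps.
documentary: 14.322 Mbps × 4320 s × 1.04 = 64345.9 Mb
dashcam clip: 20.152 Mbps × 300 s × 1.04 = 6287.4 Mb
conference talk: 6.352 Mbps × 2460 s × 1.04 = 16251.0 Mb
sports highlight package: 25.542 Mbps × 1048 s × 1.04 = 27838.7 Mb
wedding ceremony recording: 16.752 Mbps × 1740 s × 1.04 = 30314.4 Mb
Total: 145037.4 Mb = 18129.7 MB.
= 18.13 GB.

18.13 GB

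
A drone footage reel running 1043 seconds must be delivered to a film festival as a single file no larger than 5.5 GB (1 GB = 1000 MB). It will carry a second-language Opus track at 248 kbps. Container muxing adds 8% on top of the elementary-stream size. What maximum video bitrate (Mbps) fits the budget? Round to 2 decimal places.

38.81 Mbps

Budget: 5.5 GB = 44000.0 Mb.
Stream payload after overhead: 44000.0 / 1.08 = 40740.7 Mb.
Total bitrate budget: 40740.7 Mb / 1043 s = 39.061 Mbps.
Audio: 248 kbps = 0.248 Mbps.
Video: 39.061 − 0.248 = 38.813 Mbps.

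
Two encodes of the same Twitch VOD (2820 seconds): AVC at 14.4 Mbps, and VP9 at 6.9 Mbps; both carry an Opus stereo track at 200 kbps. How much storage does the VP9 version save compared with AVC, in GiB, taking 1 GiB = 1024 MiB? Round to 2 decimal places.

2.46 GiB

Audio: 200 kbps = 0.200 Mbps.
AVC: 14.600 Mbps × 2820 s = 41172.0 Mb = 4.793 GiB.
VP9: 7.100 Mbps × 2820 s = 20022.0 Mb = 2.331 GiB.
Saving: 4.793 − 2.331 = 2.462 GiB.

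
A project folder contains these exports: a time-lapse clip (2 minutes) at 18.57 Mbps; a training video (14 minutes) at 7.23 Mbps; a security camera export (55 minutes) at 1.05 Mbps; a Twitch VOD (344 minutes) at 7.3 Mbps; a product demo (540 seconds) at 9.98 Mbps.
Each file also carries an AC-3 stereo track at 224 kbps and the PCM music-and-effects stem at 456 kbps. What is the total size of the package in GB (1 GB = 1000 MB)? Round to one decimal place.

23.1 GB

Audio total: 224 + 456 = 680 kbps = 0.680 Mbps.
time-lapse clip: 19.250 Mbps × 120 s = 2310.0 Mb
training video: 7.910 Mbps × 840 s = 6644.4 Mb
security camera export: 1.730 Mbps × 3300 s = 5709.0 Mb
Twitch VOD: 7.980 Mbps × 20640 s = 164707.2 Mb
product demo: 10.660 Mbps × 540 s = 5756.4 Mb
Total: 185127.0 Mb = 23140.9 MB.
= 23.14 GB.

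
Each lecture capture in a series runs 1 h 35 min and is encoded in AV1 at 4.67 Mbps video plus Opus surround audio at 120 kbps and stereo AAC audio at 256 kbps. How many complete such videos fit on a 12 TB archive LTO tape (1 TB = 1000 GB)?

3337

1 h 35 min = 95 min = 5700 s
Audio total: 120 + 256 = 376 kbps = 0.376 Mbps.
Total bitrate: 5.046 Mbps.
Per item: 5.046 Mbps × 5700 s = 28,762 Mb = 3,595 MB.
Capacity: 12 TB = 96,000,000 Mb; 3337.71 items → 3337 complete.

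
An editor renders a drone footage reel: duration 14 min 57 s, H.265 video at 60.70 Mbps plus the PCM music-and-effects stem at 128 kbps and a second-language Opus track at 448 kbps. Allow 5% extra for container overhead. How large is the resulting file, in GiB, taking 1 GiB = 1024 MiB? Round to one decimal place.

6.7 GiB

14 min 57 s = 897 s
Audio total: 128 + 448 = 576 kbps = 0.576 Mbps.
Total bitrate: 60.70 + 0.576 = 61.276 Mbps.
Stream data: 61.276 Mbps × 897 s = 54964.6 Mb.
With 5% container overhead: ×1.05.
57,713 Mb = 7,214,100,075 bytes ÷ 1,073,741,824 = 6.719 GiB.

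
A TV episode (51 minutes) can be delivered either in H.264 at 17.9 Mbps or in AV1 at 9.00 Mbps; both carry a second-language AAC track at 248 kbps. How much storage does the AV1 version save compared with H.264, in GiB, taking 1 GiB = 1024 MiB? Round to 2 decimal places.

3.17 GiB

51 min = 3060 s
Audio: 248 kbps = 0.248 Mbps.
H.264: 18.148 Mbps × 3060 s = 55532.9 Mb = 6.465 GiB.
AV1: 9.248 Mbps × 3060 s = 28298.9 Mb = 3.294 GiB.
Saving: 6.465 − 3.294 = 3.170 GiB.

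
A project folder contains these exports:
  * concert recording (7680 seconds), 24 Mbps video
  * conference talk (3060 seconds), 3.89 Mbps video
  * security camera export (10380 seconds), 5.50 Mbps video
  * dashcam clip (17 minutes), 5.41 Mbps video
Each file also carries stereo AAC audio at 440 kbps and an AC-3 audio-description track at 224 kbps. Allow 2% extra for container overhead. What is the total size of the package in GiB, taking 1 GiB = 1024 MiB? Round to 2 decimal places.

32.48 GiB

Audio total: 440 + 224 = 664 kbps = 0.664 Mbps.
concert recording: 24.664 Mbps × 7680 s × 1.02 = 193207.9 Mb
conference talk: 4.554 Mbps × 3060 s × 1.02 = 14213.9 Mb
security camera export: 6.164 Mbps × 10380 s × 1.02 = 65262.0 Mb
dashcam clip: 6.074 Mbps × 1020 s × 1.02 = 6319.4 Mb
Total: 279003.2 Mb = 34875.4 MB.
= 32.48 GiB.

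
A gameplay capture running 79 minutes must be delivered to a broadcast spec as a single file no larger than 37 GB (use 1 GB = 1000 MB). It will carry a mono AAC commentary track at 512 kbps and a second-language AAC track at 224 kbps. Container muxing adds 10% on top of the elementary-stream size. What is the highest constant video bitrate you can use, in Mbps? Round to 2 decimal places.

56.03 Mbps

Budget: 37 GB = 296000.0 Mb.
Stream payload after overhead: 296000.0 / 1.10 = 269090.9 Mb.
79 min = 4740 s
Total bitrate budget: 269090.9 Mb / 4740 s = 56.770 Mbps.
Audio total: 512 + 224 = 736 kbps = 0.736 Mbps.
Video: 56.770 − 0.736 = 56.034 Mbps.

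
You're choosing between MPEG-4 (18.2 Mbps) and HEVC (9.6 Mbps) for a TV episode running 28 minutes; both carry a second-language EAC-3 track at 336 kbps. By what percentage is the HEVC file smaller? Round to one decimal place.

46.4%

28 min = 1680 s
Audio: 336 kbps = 0.336 Mbps.
MPEG-4: 18.536 Mbps × 1680 s = 31140.5 Mb = 3.893 GB.
HEVC: 9.936 Mbps × 1680 s = 16692.5 Mb = 2.087 GB.
Reduction: (1 − 2.087/3.893) × 100 = 46.40%.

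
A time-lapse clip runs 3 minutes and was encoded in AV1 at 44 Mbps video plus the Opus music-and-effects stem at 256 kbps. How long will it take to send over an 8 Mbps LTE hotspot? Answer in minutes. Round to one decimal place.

16.6 minutes

3 min = 180 s
Audio: 256 kbps = 0.256 Mbps.
Total bitrate: 44.256 Mbps.
File: 44.256 Mbps × 180 s = 7966.1 Mb.
At 8 Mbps: 7966.1 / 8 = 995.8 s ≈ 16.6 minutes.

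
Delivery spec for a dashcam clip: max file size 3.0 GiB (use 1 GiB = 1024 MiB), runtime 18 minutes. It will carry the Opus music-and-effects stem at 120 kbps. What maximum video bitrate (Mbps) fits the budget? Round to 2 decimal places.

Budget: 3.0 GiB = 25769.8 Mb.
18 min = 1080 s
Total bitrate budget: 25769.8 Mb / 1080 s = 23.861 Mbps.
Audio: 120 kbps = 0.120 Mbps.
Video: 23.861 − 0.120 = 23.741 Mbps.

23.74 Mbps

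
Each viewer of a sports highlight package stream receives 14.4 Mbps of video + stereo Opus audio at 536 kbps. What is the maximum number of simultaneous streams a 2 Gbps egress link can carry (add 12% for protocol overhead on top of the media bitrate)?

119

Audio: 536 kbps = 0.536 Mbps.
Per-viewer media rate: 14.936 Mbps.
On the wire with 12% overhead: 16.728 Mbps.
2 Gbps = 2,000 Mbps; 2,000 / 16.728 = 119.56 → 119 viewers.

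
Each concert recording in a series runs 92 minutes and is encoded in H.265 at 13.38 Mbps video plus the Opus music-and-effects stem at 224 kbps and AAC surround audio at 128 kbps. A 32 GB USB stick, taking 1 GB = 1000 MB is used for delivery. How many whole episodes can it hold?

92 min = 5520 s
Audio total: 224 + 128 = 352 kbps = 0.352 Mbps.
Total bitrate: 13.732 Mbps.
Per item: 13.732 Mbps × 5520 s = 75,801 Mb = 9,475 MB.
Capacity: 32 GB = 256,000 Mb; 3.38 items → 3 complete.

3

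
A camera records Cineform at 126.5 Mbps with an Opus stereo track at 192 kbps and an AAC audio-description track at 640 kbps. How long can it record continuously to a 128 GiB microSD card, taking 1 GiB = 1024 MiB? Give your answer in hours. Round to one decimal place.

Audio total: 192 + 640 = 832 kbps = 0.832 Mbps.
Total bitrate: 126.5 + 0.832 = 127.332 Mbps.
Capacity: 128 GiB = 1,099,512 Mb.
Recording time: 1,099,512 / 127.332 = 8,635 s ≈ 2.40 hours.

2.4 hours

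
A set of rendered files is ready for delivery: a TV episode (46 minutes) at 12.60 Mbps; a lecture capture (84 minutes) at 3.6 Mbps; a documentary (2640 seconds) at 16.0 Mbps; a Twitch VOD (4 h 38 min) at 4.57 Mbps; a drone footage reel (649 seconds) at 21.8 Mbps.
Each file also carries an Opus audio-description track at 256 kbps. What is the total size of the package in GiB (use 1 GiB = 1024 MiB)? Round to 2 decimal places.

Audio: 256 kbps = 0.256 Mbps.
TV episode: 12.856 Mbps × 2760 s = 35482.6 Mb
lecture capture: 3.856 Mbps × 5040 s = 19434.2 Mb
documentary: 16.256 Mbps × 2640 s = 42915.8 Mb
Twitch VOD: 4.826 Mbps × 16680 s = 80497.7 Mb
drone footage reel: 22.056 Mbps × 649 s = 14314.3 Mb
Total: 192644.7 Mb = 24080.6 MB.
= 22.43 GiB.

22.43 GiB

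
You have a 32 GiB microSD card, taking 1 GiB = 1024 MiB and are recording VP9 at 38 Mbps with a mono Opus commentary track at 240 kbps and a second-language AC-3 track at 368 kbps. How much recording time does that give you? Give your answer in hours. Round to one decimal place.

2.0 hours

Audio total: 240 + 368 = 608 kbps = 0.608 Mbps.
Total bitrate: 38 + 0.608 = 38.608 Mbps.
Capacity: 32 GiB = 274,878 Mb.
Recording time: 274,878 / 38.608 = 7,120 s ≈ 1.98 hours.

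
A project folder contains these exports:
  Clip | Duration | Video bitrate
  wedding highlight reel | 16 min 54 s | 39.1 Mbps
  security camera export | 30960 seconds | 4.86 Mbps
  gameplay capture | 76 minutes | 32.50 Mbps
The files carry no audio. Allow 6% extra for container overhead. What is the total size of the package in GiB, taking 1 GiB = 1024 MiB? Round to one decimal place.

wedding highlight reel: 39.100 Mbps × 1014 s × 1.06 = 42026.2 Mb
security camera export: 4.860 Mbps × 30960 s × 1.06 = 159493.5 Mb
gameplay capture: 32.500 Mbps × 4560 s × 1.06 = 157092.0 Mb
Total: 358611.8 Mb = 44826.5 MB.
= 41.75 GiB.

41.7 GiB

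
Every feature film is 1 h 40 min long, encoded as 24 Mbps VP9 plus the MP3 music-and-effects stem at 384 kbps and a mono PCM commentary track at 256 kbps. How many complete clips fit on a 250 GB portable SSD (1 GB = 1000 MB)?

13

1 h 40 min = 100 min = 6000 s
Audio total: 384 + 256 = 640 kbps = 0.640 Mbps.
Total bitrate: 24.640 Mbps.
Per item: 24.640 Mbps × 6000 s = 147,840 Mb = 18,480 MB.
Capacity: 250 GB = 2,000,000 Mb; 13.53 items → 13 complete.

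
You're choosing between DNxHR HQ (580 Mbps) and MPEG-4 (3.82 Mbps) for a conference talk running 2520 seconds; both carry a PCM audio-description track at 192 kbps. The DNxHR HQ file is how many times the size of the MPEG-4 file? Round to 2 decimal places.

144.61

Audio: 192 kbps = 0.192 Mbps.
DNxHR HQ: 580.192 Mbps × 2520 s = 1462083.8 Mb = 170.209 GiB.
MPEG-4: 4.012 Mbps × 2520 s = 10110.2 Mb = 1.177 GiB.
Ratio: 170.209 / 1.177 = 144.614.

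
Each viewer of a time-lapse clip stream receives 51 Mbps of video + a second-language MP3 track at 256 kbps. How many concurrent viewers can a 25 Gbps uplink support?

487

Audio: 256 kbps = 0.256 Mbps.
Per-viewer media rate: 51.256 Mbps.
25 Gbps = 25,000 Mbps; 25,000 / 51.256 = 487.75 → 487 viewers.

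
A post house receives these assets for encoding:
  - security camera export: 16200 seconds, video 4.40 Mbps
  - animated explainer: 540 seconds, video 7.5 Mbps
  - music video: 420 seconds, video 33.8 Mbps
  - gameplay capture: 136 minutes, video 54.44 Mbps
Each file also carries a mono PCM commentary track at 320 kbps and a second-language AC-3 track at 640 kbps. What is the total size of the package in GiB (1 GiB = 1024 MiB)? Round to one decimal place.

65.0 GiB

Audio total: 320 + 640 = 960 kbps = 0.960 Mbps.
security camera export: 5.360 Mbps × 16200 s = 86832.0 Mb
animated explainer: 8.460 Mbps × 540 s = 4568.4 Mb
music video: 34.760 Mbps × 420 s = 14599.2 Mb
gameplay capture: 55.400 Mbps × 8160 s = 452064.0 Mb
Total: 558063.6 Mb = 69757.9 MB.
= 64.97 GiB.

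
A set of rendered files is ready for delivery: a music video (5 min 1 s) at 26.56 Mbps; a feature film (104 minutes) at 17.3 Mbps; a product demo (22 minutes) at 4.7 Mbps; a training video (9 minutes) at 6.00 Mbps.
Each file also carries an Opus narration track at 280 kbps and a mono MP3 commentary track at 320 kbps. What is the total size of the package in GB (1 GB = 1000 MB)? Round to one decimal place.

Audio total: 280 + 320 = 600 kbps = 0.600 Mbps.
music video: 27.160 Mbps × 301 s = 8175.2 Mb
feature film: 17.900 Mbps × 6240 s = 111696.0 Mb
product demo: 5.300 Mbps × 1320 s = 6996.0 Mb
training video: 6.600 Mbps × 540 s = 3564.0 Mb
Total: 130431.2 Mb = 16303.9 MB.
= 16.30 GB.

16.3 GB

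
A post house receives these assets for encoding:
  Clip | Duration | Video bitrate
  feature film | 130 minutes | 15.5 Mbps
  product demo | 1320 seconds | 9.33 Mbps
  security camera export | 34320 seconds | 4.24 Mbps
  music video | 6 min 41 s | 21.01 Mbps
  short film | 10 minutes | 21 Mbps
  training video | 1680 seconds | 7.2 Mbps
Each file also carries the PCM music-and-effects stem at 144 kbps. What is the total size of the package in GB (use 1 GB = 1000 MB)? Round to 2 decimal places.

39.81 GB

Audio: 144 kbps = 0.144 Mbps.
feature film: 15.644 Mbps × 7800 s = 122023.2 Mb
product demo: 9.474 Mbps × 1320 s = 12505.7 Mb
security camera export: 4.384 Mbps × 34320 s = 150458.9 Mb
music video: 21.154 Mbps × 401 s = 8482.8 Mb
short film: 21.144 Mbps × 600 s = 12686.4 Mb
training video: 7.344 Mbps × 1680 s = 12337.9 Mb
Total: 318494.8 Mb = 39811.9 MB.
= 39.81 GB.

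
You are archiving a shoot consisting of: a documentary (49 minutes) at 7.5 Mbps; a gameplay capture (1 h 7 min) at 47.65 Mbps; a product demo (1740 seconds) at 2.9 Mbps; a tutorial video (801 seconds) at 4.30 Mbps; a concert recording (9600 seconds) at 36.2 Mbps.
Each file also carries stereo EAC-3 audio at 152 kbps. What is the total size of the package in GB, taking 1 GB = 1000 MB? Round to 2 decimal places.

Audio: 152 kbps = 0.152 Mbps.
documentary: 7.652 Mbps × 2940 s = 22496.9 Mb
gameplay capture: 47.802 Mbps × 4020 s = 192164.0 Mb
product demo: 3.052 Mbps × 1740 s = 5310.5 Mb
tutorial video: 4.452 Mbps × 801 s = 3566.1 Mb
concert recording: 36.352 Mbps × 9600 s = 348979.2 Mb
Total: 572516.7 Mb = 71564.6 MB.
= 71.56 GB.

71.56 GB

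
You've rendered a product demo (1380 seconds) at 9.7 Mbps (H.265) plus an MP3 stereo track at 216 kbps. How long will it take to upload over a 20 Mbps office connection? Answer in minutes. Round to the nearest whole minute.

11 minutes

Audio: 216 kbps = 0.216 Mbps.
Total bitrate: 9.916 Mbps.
File: 9.916 Mbps × 1380 s = 13684.1 Mb.
At 20 Mbps: 13684.1 / 20 = 684.2 s ≈ 11.4 minutes.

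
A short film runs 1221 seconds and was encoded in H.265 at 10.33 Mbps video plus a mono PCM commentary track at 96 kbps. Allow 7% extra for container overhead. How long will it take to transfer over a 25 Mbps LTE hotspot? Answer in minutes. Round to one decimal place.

Audio: 96 kbps = 0.096 Mbps.
Total bitrate: 10.426 Mbps.
File: 10.426 Mbps × 1221 s = 12730.1 Mb.
With 7% container overhead: ×1.07. → 13621.3 Mb.
At 25 Mbps: 13621.3 / 25 = 544.9 s ≈ 9.08 minutes.

9.1 minutes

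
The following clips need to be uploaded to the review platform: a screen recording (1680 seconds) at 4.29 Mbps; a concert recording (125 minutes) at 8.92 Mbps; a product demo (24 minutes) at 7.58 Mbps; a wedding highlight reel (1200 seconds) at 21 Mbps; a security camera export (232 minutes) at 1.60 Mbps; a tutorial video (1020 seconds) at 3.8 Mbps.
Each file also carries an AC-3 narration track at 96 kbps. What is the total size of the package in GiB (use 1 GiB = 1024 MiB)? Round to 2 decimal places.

16.17 GiB

Audio: 96 kbps = 0.096 Mbps.
screen recording: 4.386 Mbps × 1680 s = 7368.5 Mb
concert recording: 9.016 Mbps × 7500 s = 67620.0 Mb
product demo: 7.676 Mbps × 1440 s = 11053.4 Mb
wedding highlight reel: 21.096 Mbps × 1200 s = 25315.2 Mb
security camera export: 1.696 Mbps × 13920 s = 23608.3 Mb
tutorial video: 3.896 Mbps × 1020 s = 3973.9 Mb
Total: 138939.4 Mb = 17367.4 MB.
= 16.17 GiB.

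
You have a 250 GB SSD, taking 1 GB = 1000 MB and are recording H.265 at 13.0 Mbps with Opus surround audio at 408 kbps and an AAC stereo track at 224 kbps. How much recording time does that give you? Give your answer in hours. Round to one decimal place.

Audio total: 408 + 224 = 632 kbps = 0.632 Mbps.
Total bitrate: 13.0 + 0.632 = 13.632 Mbps.
Capacity: 250 GB = 2,000,000 Mb.
Recording time: 2,000,000 / 13.632 = 146,714 s ≈ 40.8 hours.

40.8 hours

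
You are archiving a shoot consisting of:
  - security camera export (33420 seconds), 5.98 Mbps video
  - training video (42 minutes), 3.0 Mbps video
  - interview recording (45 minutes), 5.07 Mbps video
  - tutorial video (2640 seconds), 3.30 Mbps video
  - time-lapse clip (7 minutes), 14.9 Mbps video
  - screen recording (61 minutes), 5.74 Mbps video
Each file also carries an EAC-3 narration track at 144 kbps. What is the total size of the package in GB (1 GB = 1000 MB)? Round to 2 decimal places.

Audio: 144 kbps = 0.144 Mbps.
security camera export: 6.124 Mbps × 33420 s = 204664.1 Mb
training video: 3.144 Mbps × 2520 s = 7922.9 Mb
interview recording: 5.214 Mbps × 2700 s = 14077.8 Mb
tutorial video: 3.444 Mbps × 2640 s = 9092.2 Mb
time-lapse clip: 15.044 Mbps × 420 s = 6318.5 Mb
screen recording: 5.884 Mbps × 3660 s = 21535.4 Mb
Total: 263610.8 Mb = 32951.4 MB.
= 32.95 GB.

32.95 GB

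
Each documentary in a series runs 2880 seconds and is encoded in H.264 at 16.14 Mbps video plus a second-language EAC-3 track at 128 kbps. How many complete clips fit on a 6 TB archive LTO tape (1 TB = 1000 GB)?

Audio: 128 kbps = 0.128 Mbps.
Total bitrate: 16.268 Mbps.
Per item: 16.268 Mbps × 2880 s = 46,852 Mb = 5,856 MB.
Capacity: 6 TB = 48,000,000 Mb; 1024.51 items → 1024 complete.

1024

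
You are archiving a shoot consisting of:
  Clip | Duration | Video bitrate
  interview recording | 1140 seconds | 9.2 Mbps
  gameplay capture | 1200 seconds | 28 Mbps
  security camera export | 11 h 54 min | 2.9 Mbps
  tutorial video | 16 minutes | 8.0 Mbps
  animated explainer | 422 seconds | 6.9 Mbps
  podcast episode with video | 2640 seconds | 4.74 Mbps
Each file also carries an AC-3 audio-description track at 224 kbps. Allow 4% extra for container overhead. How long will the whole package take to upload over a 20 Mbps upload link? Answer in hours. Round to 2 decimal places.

2.92 hours

Audio: 224 kbps = 0.224 Mbps.
interview recording: 9.424 Mbps × 1140 s × 1.04 = 11173.1 Mb
gameplay capture: 28.224 Mbps × 1200 s × 1.04 = 35223.6 Mb
security camera export: 3.124 Mbps × 42840 s × 1.04 = 139185.4 Mb
tutorial video: 8.224 Mbps × 960 s × 1.04 = 8210.8 Mb
animated explainer: 7.124 Mbps × 422 s × 1.04 = 3126.6 Mb
podcast episode with video: 4.964 Mbps × 2640 s × 1.04 = 13629.2 Mb
Total: 210548.7 Mb = 26318.6 MB.
At 20 Mbps: 210548.7 / 20 = 10527 s ≈ 2.92 hours.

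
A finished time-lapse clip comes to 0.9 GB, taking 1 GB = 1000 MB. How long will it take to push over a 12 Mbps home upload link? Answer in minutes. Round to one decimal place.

File: 0.9 GB = 7200.0 Mb.
At 12 Mbps: 7200.0 / 12 = 600.0 s ≈ 10 minutes.

10.0 minutes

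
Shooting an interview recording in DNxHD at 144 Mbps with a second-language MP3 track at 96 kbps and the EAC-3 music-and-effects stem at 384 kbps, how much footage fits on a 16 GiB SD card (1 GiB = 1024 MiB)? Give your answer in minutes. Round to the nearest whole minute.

16 minutes

Audio total: 96 + 384 = 480 kbps = 0.480 Mbps.
Total bitrate: 144 + 0.480 = 144.480 Mbps.
Capacity: 16 GiB = 137,439 Mb.
Recording time: 137,439 / 144.480 = 951.3 s ≈ 15.9 minutes.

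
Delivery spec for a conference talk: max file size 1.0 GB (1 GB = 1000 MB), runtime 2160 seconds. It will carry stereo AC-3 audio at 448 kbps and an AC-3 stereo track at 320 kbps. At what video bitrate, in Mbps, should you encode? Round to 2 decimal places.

2.94 Mbps

Budget: 1.0 GB = 8000.0 Mb.
Total bitrate budget: 8000.0 Mb / 2160 s = 3.704 Mbps.
Audio total: 448 + 320 = 768 kbps = 0.768 Mbps.
Video: 3.704 − 0.768 = 2.936 Mbps.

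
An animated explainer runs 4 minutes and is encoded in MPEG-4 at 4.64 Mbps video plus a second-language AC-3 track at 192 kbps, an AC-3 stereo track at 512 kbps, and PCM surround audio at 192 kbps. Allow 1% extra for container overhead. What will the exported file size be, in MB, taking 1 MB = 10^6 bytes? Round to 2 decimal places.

167.74 MB

4 min = 240 s
Audio total: 192 + 512 + 192 = 896 kbps = 0.896 Mbps.
Total bitrate: 4.64 + 0.896 = 5.536 Mbps.
Stream data: 5.536 Mbps × 240 s = 1328.6 Mb.
With 1% container overhead: ×1.01.
1,342 Mb ÷ 8 = 167.7 MB → 167.7 MB.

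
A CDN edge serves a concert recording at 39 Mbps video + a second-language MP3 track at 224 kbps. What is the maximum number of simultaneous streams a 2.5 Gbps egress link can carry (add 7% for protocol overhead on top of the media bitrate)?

Audio: 224 kbps = 0.224 Mbps.
Per-viewer media rate: 39.224 Mbps.
On the wire with 7% overhead: 41.970 Mbps.
2.5 Gbps = 2,500 Mbps; 2,500 / 41.970 = 59.57 → 59 viewers.

59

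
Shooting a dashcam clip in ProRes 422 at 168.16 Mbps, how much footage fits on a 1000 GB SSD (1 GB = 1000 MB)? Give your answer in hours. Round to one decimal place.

13.2 hours

Capacity: 1000 GB = 8,000,000 Mb.
Recording time: 8,000,000 / 168.160 = 47,574 s ≈ 13.2 hours.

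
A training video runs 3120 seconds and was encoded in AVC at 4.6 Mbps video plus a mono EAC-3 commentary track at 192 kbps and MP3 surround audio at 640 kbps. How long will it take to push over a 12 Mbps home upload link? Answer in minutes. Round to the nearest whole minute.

Audio total: 192 + 640 = 832 kbps = 0.832 Mbps.
Total bitrate: 5.432 Mbps.
File: 5.432 Mbps × 3120 s = 16947.8 Mb.
At 12 Mbps: 16947.8 / 12 = 1412.3 s ≈ 23.5 minutes.

24 minutes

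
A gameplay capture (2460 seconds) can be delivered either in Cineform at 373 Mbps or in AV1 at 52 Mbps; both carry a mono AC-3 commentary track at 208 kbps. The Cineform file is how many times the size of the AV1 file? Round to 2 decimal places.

7.15

Audio: 208 kbps = 0.208 Mbps.
Cineform: 373.208 Mbps × 2460 s = 918091.7 Mb = 106.880 GiB.
AV1: 52.208 Mbps × 2460 s = 128431.7 Mb = 14.951 GiB.
Ratio: 106.880 / 14.951 = 7.148.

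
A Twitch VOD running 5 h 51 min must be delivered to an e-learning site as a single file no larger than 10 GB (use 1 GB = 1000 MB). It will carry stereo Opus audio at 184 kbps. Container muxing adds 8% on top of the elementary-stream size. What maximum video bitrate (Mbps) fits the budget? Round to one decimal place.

Budget: 10 GB = 80000.0 Mb.
Stream payload after overhead: 80000.0 / 1.08 = 74074.1 Mb.
5 h 51 min = 351 min = 21060 s
Total bitrate budget: 74074.1 Mb / 21060 s = 3.517 Mbps.
Audio: 184 kbps = 0.184 Mbps.
Video: 3.517 − 0.184 = 3.333 Mbps.

3.3 Mbps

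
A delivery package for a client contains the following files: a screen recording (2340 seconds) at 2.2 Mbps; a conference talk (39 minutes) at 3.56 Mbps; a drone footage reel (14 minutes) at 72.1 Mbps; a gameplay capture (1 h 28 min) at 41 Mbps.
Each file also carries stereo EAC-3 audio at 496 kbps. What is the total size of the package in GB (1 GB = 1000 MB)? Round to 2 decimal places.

Audio: 496 kbps = 0.496 Mbps.
screen recording: 2.696 Mbps × 2340 s = 6308.6 Mb
conference talk: 4.056 Mbps × 2340 s = 9491.0 Mb
drone footage reel: 72.596 Mbps × 840 s = 60980.6 Mb
gameplay capture: 41.496 Mbps × 5280 s = 219098.9 Mb
Total: 295879.2 Mb = 36984.9 MB.
= 36.98 GB.

36.98 GB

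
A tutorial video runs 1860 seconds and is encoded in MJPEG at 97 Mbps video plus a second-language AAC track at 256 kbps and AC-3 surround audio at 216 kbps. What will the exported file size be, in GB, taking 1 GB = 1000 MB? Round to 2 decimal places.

22.66 GB

Audio total: 256 + 216 = 472 kbps = 0.472 Mbps.
Total bitrate: 97 + 0.472 = 97.472 Mbps.
Stream data: 97.472 Mbps × 1860 s = 181297.9 Mb.
181,298 Mb ÷ 8 = 22,662 MB → 22.66 GB.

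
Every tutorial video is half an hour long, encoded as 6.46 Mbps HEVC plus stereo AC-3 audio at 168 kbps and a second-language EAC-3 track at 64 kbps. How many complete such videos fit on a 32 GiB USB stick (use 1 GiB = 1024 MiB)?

22

30 min = 1800 s
Audio total: 168 + 64 = 232 kbps = 0.232 Mbps.
Total bitrate: 6.692 Mbps.
Per item: 6.692 Mbps × 1800 s = 12,046 Mb = 1,506 MB.
Capacity: 32 GiB = 274,878 Mb; 22.82 items → 22 complete.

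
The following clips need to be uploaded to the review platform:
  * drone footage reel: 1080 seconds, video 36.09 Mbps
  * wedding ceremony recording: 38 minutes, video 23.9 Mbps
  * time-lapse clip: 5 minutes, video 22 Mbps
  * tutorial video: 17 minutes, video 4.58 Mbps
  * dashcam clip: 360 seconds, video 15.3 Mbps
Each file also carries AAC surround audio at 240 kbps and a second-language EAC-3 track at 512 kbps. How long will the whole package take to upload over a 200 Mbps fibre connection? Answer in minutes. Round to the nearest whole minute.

10 minutes

Audio total: 240 + 512 = 752 kbps = 0.752 Mbps.
drone footage reel: 36.842 Mbps × 1080 s = 39789.4 Mb
wedding ceremony recording: 24.652 Mbps × 2280 s = 56206.6 Mb
time-lapse clip: 22.752 Mbps × 300 s = 6825.6 Mb
tutorial video: 5.332 Mbps × 1020 s = 5438.6 Mb
dashcam clip: 16.052 Mbps × 360 s = 5778.7 Mb
Total: 114038.9 Mb = 14254.9 MB.
At 200 Mbps: 114038.9 / 200 = 570 s ≈ 9.5 minutes.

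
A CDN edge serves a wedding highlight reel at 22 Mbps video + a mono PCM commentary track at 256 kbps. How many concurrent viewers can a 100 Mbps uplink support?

4

Audio: 256 kbps = 0.256 Mbps.
Per-viewer media rate: 22.256 Mbps.
100 Mbps = 100.0 Mbps; 100.0 / 22.256 = 4.49 → 4 viewers.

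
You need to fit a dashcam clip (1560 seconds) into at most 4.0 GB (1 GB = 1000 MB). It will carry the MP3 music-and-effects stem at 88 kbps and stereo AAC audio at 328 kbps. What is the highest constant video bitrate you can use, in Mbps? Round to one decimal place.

20.1 Mbps

Budget: 4.0 GB = 32000.0 Mb.
Total bitrate budget: 32000.0 Mb / 1560 s = 20.513 Mbps.
Audio total: 88 + 328 = 416 kbps = 0.416 Mbps.
Video: 20.513 − 0.416 = 20.097 Mbps.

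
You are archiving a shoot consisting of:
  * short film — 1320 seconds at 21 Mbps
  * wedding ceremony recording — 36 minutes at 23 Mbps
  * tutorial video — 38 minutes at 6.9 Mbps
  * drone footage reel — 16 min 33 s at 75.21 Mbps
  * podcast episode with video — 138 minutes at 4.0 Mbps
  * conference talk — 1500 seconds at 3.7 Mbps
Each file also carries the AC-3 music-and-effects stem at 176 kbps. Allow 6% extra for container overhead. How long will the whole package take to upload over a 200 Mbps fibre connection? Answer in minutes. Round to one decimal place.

18.5 minutes

Audio: 176 kbps = 0.176 Mbps.
short film: 21.176 Mbps × 1320 s × 1.06 = 29629.5 Mb
wedding ceremony recording: 23.176 Mbps × 2160 s × 1.06 = 53063.8 Mb
tutorial video: 7.076 Mbps × 2280 s × 1.06 = 17101.3 Mb
drone footage reel: 75.386 Mbps × 993 s × 1.06 = 79349.8 Mb
podcast episode with video: 4.176 Mbps × 8280 s × 1.06 = 36651.9 Mb
conference talk: 3.876 Mbps × 1500 s × 1.06 = 6162.8 Mb
Total: 221959.1 Mb = 27744.9 MB.
At 200 Mbps: 221959.1 / 200 = 1110 s ≈ 18.5 minutes.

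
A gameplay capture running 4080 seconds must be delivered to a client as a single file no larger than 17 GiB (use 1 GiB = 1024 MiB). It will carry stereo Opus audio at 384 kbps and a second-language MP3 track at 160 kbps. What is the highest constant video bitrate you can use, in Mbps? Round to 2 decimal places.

Budget: 17 GiB = 146028.9 Mb.
Total bitrate budget: 146028.9 Mb / 4080 s = 35.791 Mbps.
Audio total: 384 + 160 = 544 kbps = 0.544 Mbps.
Video: 35.791 − 0.544 = 35.247 Mbps.

35.25 Mbps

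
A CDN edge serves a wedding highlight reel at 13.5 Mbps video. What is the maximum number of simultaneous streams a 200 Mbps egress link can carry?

200 Mbps = 200.0 Mbps; 200.0 / 13.500 = 14.81 → 14 viewers.

14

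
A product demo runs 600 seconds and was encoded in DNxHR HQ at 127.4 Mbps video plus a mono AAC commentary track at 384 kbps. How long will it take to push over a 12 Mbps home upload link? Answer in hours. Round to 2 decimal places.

1.77 hours

Audio: 384 kbps = 0.384 Mbps.
Total bitrate: 127.784 Mbps.
File: 127.784 Mbps × 600 s = 76670.4 Mb.
At 12 Mbps: 76670.4 / 12 = 6389.2 s ≈ 1.77 hours.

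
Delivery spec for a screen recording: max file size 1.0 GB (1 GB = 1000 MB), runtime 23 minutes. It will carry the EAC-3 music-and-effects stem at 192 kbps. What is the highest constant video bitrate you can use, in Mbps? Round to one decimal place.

5.6 Mbps

Budget: 1.0 GB = 8000.0 Mb.
23 min = 1380 s
Total bitrate budget: 8000.0 Mb / 1380 s = 5.797 Mbps.
Audio: 192 kbps = 0.192 Mbps.
Video: 5.797 − 0.192 = 5.605 Mbps.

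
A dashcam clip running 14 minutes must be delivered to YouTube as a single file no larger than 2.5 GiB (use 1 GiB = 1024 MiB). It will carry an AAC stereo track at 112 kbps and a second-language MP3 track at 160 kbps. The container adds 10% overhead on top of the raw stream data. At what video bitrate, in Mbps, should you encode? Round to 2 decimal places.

22.97 Mbps

Budget: 2.5 GiB = 21474.8 Mb.
Stream payload after overhead: 21474.8 / 1.10 = 19522.6 Mb.
14 min = 840 s
Total bitrate budget: 19522.6 Mb / 840 s = 23.241 Mbps.
Audio total: 112 + 160 = 272 kbps = 0.272 Mbps.
Video: 23.241 − 0.272 = 22.969 Mbps.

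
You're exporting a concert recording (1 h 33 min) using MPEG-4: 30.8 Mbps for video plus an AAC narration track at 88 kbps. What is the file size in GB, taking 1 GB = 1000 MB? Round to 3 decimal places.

21.544 GB

1 h 33 min = 93 min = 5580 s
Audio: 88 kbps = 0.088 Mbps.
Total bitrate: 30.8 + 0.088 = 30.888 Mbps.
Stream data: 30.888 Mbps × 5580 s = 172355.0 Mb.
172,355 Mb ÷ 8 = 21,544 MB → 21.54 GB.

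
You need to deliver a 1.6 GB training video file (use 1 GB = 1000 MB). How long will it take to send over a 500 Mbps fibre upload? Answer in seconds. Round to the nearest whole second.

26 seconds

File: 1.6 GB = 12800.0 Mb.
At 500 Mbps: 12800.0 / 500 = 25.6 s ≈ 25.6 seconds.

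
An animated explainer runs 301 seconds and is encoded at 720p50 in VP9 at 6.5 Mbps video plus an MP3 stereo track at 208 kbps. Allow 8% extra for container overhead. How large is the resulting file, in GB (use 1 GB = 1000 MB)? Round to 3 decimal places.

0.273 GB

Audio: 208 kbps = 0.208 Mbps.
Total bitrate: 6.5 + 0.208 = 6.708 Mbps.
Stream data: 6.708 Mbps × 301 s = 2019.1 Mb.
With 8% container overhead: ×1.08.
2,181 Mb ÷ 8 = 272.6 MB → 0.2726 GB.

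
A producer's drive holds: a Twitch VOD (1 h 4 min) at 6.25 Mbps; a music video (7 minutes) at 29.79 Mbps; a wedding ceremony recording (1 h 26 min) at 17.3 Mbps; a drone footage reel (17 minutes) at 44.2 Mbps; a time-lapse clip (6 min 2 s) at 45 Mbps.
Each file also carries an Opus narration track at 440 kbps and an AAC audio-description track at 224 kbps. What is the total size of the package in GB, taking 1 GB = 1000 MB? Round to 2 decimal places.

24.29 GB

Audio total: 440 + 224 = 664 kbps = 0.664 Mbps.
Twitch VOD: 6.914 Mbps × 3840 s = 26549.8 Mb
music video: 30.454 Mbps × 420 s = 12790.7 Mb
wedding ceremony recording: 17.964 Mbps × 5160 s = 92694.2 Mb
drone footage reel: 44.864 Mbps × 1020 s = 45761.3 Mb
time-lapse clip: 45.664 Mbps × 362 s = 16530.4 Mb
Total: 194326.3 Mb = 24290.8 MB.
= 24.29 GB.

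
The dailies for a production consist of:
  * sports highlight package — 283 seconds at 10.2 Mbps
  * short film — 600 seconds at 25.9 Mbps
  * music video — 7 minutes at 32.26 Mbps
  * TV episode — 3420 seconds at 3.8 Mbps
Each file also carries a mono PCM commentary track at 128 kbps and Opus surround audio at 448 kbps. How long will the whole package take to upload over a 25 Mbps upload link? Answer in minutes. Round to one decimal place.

Audio total: 128 + 448 = 576 kbps = 0.576 Mbps.
sports highlight package: 10.776 Mbps × 283 s = 3049.6 Mb
short film: 26.476 Mbps × 600 s = 15885.6 Mb
music video: 32.836 Mbps × 420 s = 13791.1 Mb
TV episode: 4.376 Mbps × 3420 s = 14965.9 Mb
Total: 47692.2 Mb = 5961.5 MB.
At 25 Mbps: 47692.2 / 25 = 1908 s ≈ 31.8 minutes.

31.8 minutes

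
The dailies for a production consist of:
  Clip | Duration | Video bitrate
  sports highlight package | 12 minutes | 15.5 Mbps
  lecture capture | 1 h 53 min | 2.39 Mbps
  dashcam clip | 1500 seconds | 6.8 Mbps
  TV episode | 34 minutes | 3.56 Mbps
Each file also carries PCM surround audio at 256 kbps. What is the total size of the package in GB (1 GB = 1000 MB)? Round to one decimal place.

Audio: 256 kbps = 0.256 Mbps.
sports highlight package: 15.756 Mbps × 720 s = 11344.3 Mb
lecture capture: 2.646 Mbps × 6780 s = 17939.9 Mb
dashcam clip: 7.056 Mbps × 1500 s = 10584.0 Mb
TV episode: 3.816 Mbps × 2040 s = 7784.6 Mb
Total: 47652.8 Mb = 5956.6 MB.
= 5.957 GB.

6.0 GB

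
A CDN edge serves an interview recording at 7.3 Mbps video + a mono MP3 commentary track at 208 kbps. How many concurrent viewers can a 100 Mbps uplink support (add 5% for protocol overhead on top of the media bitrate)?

12

Audio: 208 kbps = 0.208 Mbps.
Per-viewer media rate: 7.508 Mbps.
On the wire with 5% overhead: 7.883 Mbps.
100 Mbps = 100.0 Mbps; 100.0 / 7.883 = 12.68 → 12 viewers.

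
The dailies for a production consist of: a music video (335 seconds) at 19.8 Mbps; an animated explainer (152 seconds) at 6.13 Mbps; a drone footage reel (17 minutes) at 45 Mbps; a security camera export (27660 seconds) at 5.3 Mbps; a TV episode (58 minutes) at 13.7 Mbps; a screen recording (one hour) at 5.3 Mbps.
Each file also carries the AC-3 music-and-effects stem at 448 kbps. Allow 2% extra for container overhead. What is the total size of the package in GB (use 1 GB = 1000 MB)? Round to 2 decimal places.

36.09 GB

Audio: 448 kbps = 0.448 Mbps.
music video: 20.248 Mbps × 335 s × 1.02 = 6918.7 Mb
animated explainer: 6.578 Mbps × 152 s × 1.02 = 1019.9 Mb
drone footage reel: 45.448 Mbps × 1020 s × 1.02 = 47284.1 Mb
security camera export: 5.748 Mbps × 27660 s × 1.02 = 162169.5 Mb
TV episode: 14.148 Mbps × 3480 s × 1.02 = 50219.7 Mb
screen recording: 5.748 Mbps × 3600 s × 1.02 = 21106.7 Mb
Total: 288718.6 Mb = 36089.8 MB.
= 36.09 GB.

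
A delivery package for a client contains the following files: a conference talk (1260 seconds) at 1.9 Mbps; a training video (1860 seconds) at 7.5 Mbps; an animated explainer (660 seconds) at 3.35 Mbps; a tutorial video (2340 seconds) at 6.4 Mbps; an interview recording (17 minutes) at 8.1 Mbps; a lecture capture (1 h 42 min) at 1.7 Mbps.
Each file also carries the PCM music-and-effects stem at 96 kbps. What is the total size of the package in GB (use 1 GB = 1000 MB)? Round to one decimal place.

6.7 GB

Audio: 96 kbps = 0.096 Mbps.
conference talk: 1.996 Mbps × 1260 s = 2515.0 Mb
training video: 7.596 Mbps × 1860 s = 14128.6 Mb
animated explainer: 3.446 Mbps × 660 s = 2274.4 Mb
tutorial video: 6.496 Mbps × 2340 s = 15200.6 Mb
interview recording: 8.196 Mbps × 1020 s = 8359.9 Mb
lecture capture: 1.796 Mbps × 6120 s = 10991.5 Mb
Total: 53470.0 Mb = 6683.7 MB.
= 6.684 GB.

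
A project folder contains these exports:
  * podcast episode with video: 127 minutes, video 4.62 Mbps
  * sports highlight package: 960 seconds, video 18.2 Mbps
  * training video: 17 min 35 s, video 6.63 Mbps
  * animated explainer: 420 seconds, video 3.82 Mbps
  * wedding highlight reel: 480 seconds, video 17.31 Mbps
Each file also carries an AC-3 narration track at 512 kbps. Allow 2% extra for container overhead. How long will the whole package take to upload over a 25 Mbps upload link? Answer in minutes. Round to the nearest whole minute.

Audio: 512 kbps = 0.512 Mbps.
podcast episode with video: 5.132 Mbps × 7620 s × 1.02 = 39888.0 Mb
sports highlight package: 18.712 Mbps × 960 s × 1.02 = 18322.8 Mb
training video: 7.142 Mbps × 1055 s × 1.02 = 7685.5 Mb
animated explainer: 4.332 Mbps × 420 s × 1.02 = 1855.8 Mb
wedding highlight reel: 17.822 Mbps × 480 s × 1.02 = 8725.7 Mb
Total: 76477.7 Mb = 9559.7 MB.
At 25 Mbps: 76477.7 / 25 = 3059 s ≈ 51 minutes.

51 minutes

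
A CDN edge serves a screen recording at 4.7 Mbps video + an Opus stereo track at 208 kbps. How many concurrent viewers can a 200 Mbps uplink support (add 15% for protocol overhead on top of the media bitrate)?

35

Audio: 208 kbps = 0.208 Mbps.
Per-viewer media rate: 4.908 Mbps.
On the wire with 15% overhead: 5.644 Mbps.
200 Mbps = 200.0 Mbps; 200.0 / 5.644 = 35.43 → 35 viewers.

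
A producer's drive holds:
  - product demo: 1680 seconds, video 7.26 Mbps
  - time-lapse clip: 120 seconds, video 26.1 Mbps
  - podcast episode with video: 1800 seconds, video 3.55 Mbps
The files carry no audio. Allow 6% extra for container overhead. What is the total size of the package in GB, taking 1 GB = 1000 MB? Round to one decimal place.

2.9 GB

product demo: 7.260 Mbps × 1680 s × 1.06 = 12928.6 Mb
time-lapse clip: 26.100 Mbps × 120 s × 1.06 = 3319.9 Mb
podcast episode with video: 3.550 Mbps × 1800 s × 1.06 = 6773.4 Mb
Total: 23021.9 Mb = 2877.7 MB.
= 2.878 GB.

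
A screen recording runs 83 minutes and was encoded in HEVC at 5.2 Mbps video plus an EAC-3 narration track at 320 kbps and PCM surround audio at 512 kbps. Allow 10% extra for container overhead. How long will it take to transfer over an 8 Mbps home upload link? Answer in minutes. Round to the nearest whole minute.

69 minutes

83 min = 4980 s
Audio total: 320 + 512 = 832 kbps = 0.832 Mbps.
Total bitrate: 6.032 Mbps.
File: 6.032 Mbps × 4980 s = 30039.4 Mb.
With 10% container overhead: ×1.10. → 33043.3 Mb.
At 8 Mbps: 33043.3 / 8 = 4130.4 s ≈ 68.8 minutes.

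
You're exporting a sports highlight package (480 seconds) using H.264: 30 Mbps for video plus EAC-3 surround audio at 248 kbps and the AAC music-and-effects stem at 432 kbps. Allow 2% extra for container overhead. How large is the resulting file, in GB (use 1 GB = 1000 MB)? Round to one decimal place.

Audio total: 248 + 432 = 680 kbps = 0.680 Mbps.
Total bitrate: 30 + 0.680 = 30.680 Mbps.
Stream data: 30.680 Mbps × 480 s = 14726.4 Mb.
With 2% container overhead: ×1.02.
15,021 Mb ÷ 8 = 1,878 MB → 1.878 GB.

1.9 GB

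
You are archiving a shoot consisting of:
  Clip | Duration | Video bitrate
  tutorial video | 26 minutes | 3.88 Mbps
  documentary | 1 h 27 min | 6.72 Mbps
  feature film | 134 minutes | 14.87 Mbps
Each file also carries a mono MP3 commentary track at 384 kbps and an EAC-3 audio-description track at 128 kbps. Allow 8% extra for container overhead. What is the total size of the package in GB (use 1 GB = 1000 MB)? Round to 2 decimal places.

22.72 GB

Audio total: 384 + 128 = 512 kbps = 0.512 Mbps.
tutorial video: 4.392 Mbps × 1560 s × 1.08 = 7399.6 Mb
documentary: 7.232 Mbps × 5220 s × 1.08 = 40771.1 Mb
feature film: 15.382 Mbps × 8040 s × 1.08 = 133565.0 Mb
Total: 181735.7 Mb = 22717.0 MB.
= 22.72 GB.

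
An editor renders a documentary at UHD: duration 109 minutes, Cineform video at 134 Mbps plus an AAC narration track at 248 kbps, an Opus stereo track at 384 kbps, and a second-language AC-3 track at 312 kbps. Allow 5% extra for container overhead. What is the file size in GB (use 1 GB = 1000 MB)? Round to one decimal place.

109 min = 6540 s
Audio total: 248 + 384 + 312 = 944 kbps = 0.944 Mbps.
Total bitrate: 134 + 0.944 = 134.944 Mbps.
Stream data: 134.944 Mbps × 6540 s = 882533.8 Mb.
With 5% container overhead: ×1.05.
926,660 Mb ÷ 8 = 115,833 MB → 115.8 GB.

115.8 GB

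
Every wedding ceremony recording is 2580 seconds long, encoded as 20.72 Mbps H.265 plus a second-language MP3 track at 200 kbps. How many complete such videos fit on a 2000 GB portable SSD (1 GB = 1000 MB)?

296

Audio: 200 kbps = 0.200 Mbps.
Total bitrate: 20.920 Mbps.
Per item: 20.920 Mbps × 2580 s = 53,974 Mb = 6,747 MB.
Capacity: 2000 GB = 16,000,000 Mb; 296.44 items → 296 complete.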